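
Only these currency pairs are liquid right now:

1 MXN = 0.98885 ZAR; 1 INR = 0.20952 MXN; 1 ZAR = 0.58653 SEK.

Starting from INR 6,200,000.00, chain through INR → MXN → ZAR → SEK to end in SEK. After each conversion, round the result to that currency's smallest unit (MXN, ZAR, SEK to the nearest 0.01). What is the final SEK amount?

INR 6,200,000.00 × 0.20952 = MXN 1,299,024.00
MXN 1,299,024.00 × 0.98885 = ZAR 1,284,539.88
ZAR 1,284,539.88 × 0.58653 = SEK 753,421.18

SEK 753,421.18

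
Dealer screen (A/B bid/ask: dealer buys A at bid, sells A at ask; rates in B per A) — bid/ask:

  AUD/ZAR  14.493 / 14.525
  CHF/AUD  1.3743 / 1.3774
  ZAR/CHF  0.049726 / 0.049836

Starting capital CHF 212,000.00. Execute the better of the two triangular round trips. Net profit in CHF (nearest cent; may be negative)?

Best loop CHF → ZAR → AUD → CHF:
CHF 212,000.00 ÷ 0.049836 (buy ZAR at ask) = ZAR 4,253,952.97
ZAR 4,253,952.97 ÷ 14.525 (buy AUD at ask) = AUD 292,871.12
AUD 292,871.12 ÷ 1.3774 (buy CHF at ask) = CHF 212,626.05

Net profit: CHF 626.05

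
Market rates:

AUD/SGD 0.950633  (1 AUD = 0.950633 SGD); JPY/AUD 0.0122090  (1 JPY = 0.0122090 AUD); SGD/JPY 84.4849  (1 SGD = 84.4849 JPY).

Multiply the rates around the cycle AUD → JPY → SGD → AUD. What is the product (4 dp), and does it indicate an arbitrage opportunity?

1.0198 (arbitrage exists)

Around AUD → JPY → SGD → AUD: 1 ÷ 0.0122090 ÷ 84.4849 ÷ 0.950633 = 1.019830
Product > 1; profitable direction is AUD → JPY → SGD → AUD.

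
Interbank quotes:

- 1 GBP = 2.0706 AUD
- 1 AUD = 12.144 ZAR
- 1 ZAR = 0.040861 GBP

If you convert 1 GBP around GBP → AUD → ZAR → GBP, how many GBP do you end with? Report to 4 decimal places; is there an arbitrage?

Around GBP → AUD → ZAR → GBP: 1 × 2.0706 × 12.144 × 0.040861 = 1.027465
Product > 1; profitable direction is GBP → AUD → ZAR → GBP.

1.0275 (arbitrage exists)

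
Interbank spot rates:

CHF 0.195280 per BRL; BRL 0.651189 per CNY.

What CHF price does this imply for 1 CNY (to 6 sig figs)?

CNY/CHF = 0.127164

1 CNY × 0.651189 = 0.651189 BRL
0.651189 BRL × 0.195280 = 0.127164 CHF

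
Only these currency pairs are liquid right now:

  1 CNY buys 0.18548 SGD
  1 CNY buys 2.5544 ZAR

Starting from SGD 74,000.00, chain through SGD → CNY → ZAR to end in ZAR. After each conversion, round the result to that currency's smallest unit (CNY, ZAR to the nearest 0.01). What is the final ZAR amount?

SGD 74,000.00 ÷ 0.18548 = CNY 398,964.85
CNY 398,964.85 × 2.5544 = ZAR 1,019,115.81

ZAR 1,019,115.81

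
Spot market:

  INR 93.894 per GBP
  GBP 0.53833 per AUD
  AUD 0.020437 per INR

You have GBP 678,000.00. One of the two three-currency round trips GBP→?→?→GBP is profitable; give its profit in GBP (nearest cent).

Profit: GBP 22,379.24

Profitable loop is GBP → INR → AUD → GBP:
GBP 678,000.00 × 93.894 = INR 63,660,132.00
INR 63,660,132.00 × 0.020437 = AUD 1,301,022.12
AUD 1,301,022.12 × 0.53833 = GBP 700,379.24
Profit = GBP 700,379.24 − GBP 678,000.00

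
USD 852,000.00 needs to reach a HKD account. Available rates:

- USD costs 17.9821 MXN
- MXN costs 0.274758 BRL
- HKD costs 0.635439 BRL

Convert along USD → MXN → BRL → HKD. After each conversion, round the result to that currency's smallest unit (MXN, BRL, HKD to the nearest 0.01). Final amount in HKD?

HKD 6,624,551.55

USD 852,000.00 × 17.9821 = MXN 15,320,749.20
MXN 15,320,749.20 × 0.274758 = BRL 4,209,498.41
BRL 4,209,498.41 ÷ 0.635439 = HKD 6,624,551.55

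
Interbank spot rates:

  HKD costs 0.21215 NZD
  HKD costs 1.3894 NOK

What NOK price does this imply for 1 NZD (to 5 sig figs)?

1 NZD ÷ 0.21215 = 4.71365 HKD
4.71365 HKD × 1.3894 = 6.54914 NOK

NZD/NOK = 6.5491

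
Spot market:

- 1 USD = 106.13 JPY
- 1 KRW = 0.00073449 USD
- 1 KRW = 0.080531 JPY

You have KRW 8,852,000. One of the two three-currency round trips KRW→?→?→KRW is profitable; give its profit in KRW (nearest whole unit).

Profitable loop is KRW → JPY → USD → KRW:
KRW 8,852,000 × 0.080531 = JPY 712,860
JPY 712,860 ÷ 106.13 = USD 6,716.86
USD 6,716.86 ÷ 0.00073449 = KRW 9,144,931
Profit = KRW 9,144,931 − KRW 8,852,000

Profit: KRW 292,931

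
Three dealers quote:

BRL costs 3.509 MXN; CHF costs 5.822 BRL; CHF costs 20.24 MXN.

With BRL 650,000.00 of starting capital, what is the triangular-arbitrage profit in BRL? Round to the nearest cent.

Profit: BRL 6,082.45

Profitable loop is BRL → MXN → CHF → BRL:
BRL 650,000.00 × 3.509 = MXN 2,280,850.00
MXN 2,280,850.00 ÷ 20.24 = CHF 112,690.22
CHF 112,690.22 × 5.822 = BRL 656,082.45
Profit = BRL 656,082.45 − BRL 650,000.00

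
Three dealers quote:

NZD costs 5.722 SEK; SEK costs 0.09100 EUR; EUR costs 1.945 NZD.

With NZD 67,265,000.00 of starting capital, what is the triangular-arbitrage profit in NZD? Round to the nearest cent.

Profit: NZD 858,663.96

Profitable loop is NZD → SEK → EUR → NZD:
NZD 67,265,000.00 × 5.722 = SEK 384,890,330.00
SEK 384,890,330.00 × 0.09100 = EUR 35,025,020.03
EUR 35,025,020.03 × 1.945 = NZD 68,123,663.96
Profit = NZD 68,123,663.96 − NZD 67,265,000.00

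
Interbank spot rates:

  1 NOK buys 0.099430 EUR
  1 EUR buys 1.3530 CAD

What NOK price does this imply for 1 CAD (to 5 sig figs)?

1 CAD ÷ 1.3530 = 0.739098 EUR
0.739098 EUR ÷ 0.099430 = 7.43335 NOK

CAD/NOK = 7.4334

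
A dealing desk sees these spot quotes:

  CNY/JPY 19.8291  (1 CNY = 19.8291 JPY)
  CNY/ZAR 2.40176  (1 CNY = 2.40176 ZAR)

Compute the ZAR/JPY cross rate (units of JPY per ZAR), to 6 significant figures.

1 ZAR ÷ 2.40176 = 0.416361 CNY
0.416361 CNY × 19.8291 = 8.25607 JPY

ZAR/JPY = 8.25607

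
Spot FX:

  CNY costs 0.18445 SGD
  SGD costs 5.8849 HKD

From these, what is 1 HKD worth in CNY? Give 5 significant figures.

1 HKD ÷ 5.8849 = 0.169926 SGD
0.169926 SGD ÷ 0.18445 = 0.92126 CNY

HKD/CNY = 0.92126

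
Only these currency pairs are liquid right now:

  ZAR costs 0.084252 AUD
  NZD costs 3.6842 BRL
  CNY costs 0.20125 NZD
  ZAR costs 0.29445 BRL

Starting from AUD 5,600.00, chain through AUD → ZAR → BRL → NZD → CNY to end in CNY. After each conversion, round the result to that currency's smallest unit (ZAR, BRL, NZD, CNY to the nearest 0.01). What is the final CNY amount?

CNY 26,396.12

AUD 5,600.00 ÷ 0.084252 = ZAR 66,467.26
ZAR 66,467.26 × 0.29445 = BRL 19,571.28
BRL 19,571.28 ÷ 3.6842 = NZD 5,312.22
NZD 5,312.22 ÷ 0.20125 = CNY 26,396.12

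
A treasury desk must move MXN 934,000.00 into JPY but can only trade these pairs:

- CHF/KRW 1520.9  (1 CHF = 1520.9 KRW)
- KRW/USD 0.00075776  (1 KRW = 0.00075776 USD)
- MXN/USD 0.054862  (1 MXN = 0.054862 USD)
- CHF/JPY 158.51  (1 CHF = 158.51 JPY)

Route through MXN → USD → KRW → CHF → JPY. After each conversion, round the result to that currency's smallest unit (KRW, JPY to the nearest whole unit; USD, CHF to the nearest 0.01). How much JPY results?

JPY 7,047,626

MXN 934,000.00 × 0.054862 = USD 51,241.11
USD 51,241.11 ÷ 0.00075776 = KRW 67,621,820
KRW 67,621,820 ÷ 1520.9 = CHF 44,461.71
CHF 44,461.71 × 158.51 = JPY 7,047,626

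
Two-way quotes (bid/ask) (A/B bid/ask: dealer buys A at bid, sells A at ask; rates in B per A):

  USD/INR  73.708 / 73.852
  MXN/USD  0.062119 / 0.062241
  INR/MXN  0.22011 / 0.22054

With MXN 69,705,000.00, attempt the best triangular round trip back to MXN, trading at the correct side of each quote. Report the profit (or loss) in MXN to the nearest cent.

Net profit: MXN 544,427.34

Best loop MXN → USD → INR → MXN:
MXN 69,705,000.00 × 0.062119 (sell MXN at bid) = USD 4,330,004.90
USD 4,330,004.90 × 73.708 (sell USD at bid) = INR 319,156,000.80
INR 319,156,000.80 × 0.22011 (sell INR at bid) = MXN 70,249,427.34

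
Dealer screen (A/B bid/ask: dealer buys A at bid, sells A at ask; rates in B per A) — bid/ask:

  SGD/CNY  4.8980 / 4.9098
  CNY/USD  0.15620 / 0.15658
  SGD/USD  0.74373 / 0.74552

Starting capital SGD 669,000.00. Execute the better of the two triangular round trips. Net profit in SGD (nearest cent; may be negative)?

Best loop SGD → CNY → USD → SGD:
SGD 669,000.00 × 4.8980 (sell SGD at bid) = CNY 3,276,762.00
CNY 3,276,762.00 × 0.15620 (sell CNY at bid) = USD 511,830.22
USD 511,830.22 ÷ 0.74552 (buy SGD at ask) = SGD 686,541.24

Net profit: SGD 17,541.24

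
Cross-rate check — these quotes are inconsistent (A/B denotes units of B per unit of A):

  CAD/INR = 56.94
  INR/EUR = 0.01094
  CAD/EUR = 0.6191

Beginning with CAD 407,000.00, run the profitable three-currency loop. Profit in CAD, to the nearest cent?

Profit: CAD 2,513.66

Profitable loop is CAD → INR → EUR → CAD:
CAD 407,000.00 × 56.94 = INR 23,174,580.00
INR 23,174,580.00 × 0.01094 = EUR 253,529.91
EUR 253,529.91 ÷ 0.6191 = CAD 409,513.66
Profit = CAD 409,513.66 − CAD 407,000.00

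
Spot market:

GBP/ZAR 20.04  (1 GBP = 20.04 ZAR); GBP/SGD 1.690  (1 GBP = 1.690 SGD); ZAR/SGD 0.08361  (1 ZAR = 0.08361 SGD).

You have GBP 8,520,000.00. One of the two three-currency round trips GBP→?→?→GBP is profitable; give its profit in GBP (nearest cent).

Profit: GBP 73,505.49

Profitable loop is GBP → SGD → ZAR → GBP:
GBP 8,520,000.00 × 1.690 = SGD 14,398,800.00
SGD 14,398,800.00 ÷ 0.08361 = ZAR 172,213,850.02
ZAR 172,213,850.02 ÷ 20.04 = GBP 8,593,505.49
Profit = GBP 8,593,505.49 − GBP 8,520,000.00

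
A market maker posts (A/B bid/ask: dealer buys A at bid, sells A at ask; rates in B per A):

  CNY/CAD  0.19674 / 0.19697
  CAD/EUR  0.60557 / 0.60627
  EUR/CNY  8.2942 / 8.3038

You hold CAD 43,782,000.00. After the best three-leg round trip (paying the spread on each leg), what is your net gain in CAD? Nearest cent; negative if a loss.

Net profit: CAD 370,220.77

Best loop CAD → CNY → EUR → CAD:
CAD 43,782,000.00 ÷ 0.19697 (buy CNY at ask) = CNY 222,277,504.19
CNY 222,277,504.19 ÷ 8.3038 (buy EUR at ask) = EUR 26,768,166.89
EUR 26,768,166.89 ÷ 0.60627 (buy CAD at ask) = CAD 44,152,220.77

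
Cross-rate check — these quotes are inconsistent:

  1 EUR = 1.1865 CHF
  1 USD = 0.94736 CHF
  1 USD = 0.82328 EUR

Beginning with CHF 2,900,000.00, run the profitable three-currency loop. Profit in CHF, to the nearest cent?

Profit: CHF 90,186.40

Profitable loop is CHF → USD → EUR → CHF:
CHF 2,900,000.00 ÷ 0.94736 = USD 3,061,138.32
USD 3,061,138.32 × 0.82328 = EUR 2,520,173.96
EUR 2,520,173.96 × 1.1865 = CHF 2,990,186.40
Profit = CHF 2,990,186.40 − CHF 2,900,000.00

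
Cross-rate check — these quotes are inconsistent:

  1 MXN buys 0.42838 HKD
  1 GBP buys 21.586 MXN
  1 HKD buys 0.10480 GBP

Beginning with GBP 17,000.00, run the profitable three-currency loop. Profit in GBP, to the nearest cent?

Profitable loop is GBP → HKD → MXN → GBP:
GBP 17,000.00 ÷ 0.10480 = HKD 162,213.74
HKD 162,213.74 ÷ 0.42838 = MXN 378,667.87
MXN 378,667.87 ÷ 21.586 = GBP 17,542.29
Profit = GBP 17,542.29 − GBP 17,000.00

Profit: GBP 542.29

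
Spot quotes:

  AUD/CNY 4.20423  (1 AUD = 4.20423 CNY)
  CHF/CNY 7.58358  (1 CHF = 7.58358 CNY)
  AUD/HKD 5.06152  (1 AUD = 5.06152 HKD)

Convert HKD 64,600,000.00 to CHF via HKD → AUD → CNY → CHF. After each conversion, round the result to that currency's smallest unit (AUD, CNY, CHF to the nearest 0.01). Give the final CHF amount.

HKD 64,600,000.00 ÷ 5.06152 = AUD 12,762,964.48
AUD 12,762,964.48 × 4.20423 = CNY 53,658,438.16
CNY 53,658,438.16 ÷ 7.58358 = CHF 7,075,607.85

CHF 7,075,607.85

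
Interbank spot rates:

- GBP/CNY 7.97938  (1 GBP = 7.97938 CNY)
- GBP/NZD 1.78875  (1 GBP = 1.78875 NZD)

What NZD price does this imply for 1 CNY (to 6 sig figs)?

CNY/NZD = 0.224172

1 CNY ÷ 7.97938 = 0.125323 GBP
0.125323 GBP × 1.78875 = 0.224172 NZD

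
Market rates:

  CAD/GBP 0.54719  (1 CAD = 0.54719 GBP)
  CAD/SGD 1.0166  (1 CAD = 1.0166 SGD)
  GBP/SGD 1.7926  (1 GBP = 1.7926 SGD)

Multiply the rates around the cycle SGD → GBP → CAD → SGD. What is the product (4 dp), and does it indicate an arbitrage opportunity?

1.0364 (arbitrage exists)

Around SGD → GBP → CAD → SGD: 1 ÷ 1.7926 ÷ 0.54719 × 1.0166 = 1.036403
Product > 1; profitable direction is SGD → GBP → CAD → SGD.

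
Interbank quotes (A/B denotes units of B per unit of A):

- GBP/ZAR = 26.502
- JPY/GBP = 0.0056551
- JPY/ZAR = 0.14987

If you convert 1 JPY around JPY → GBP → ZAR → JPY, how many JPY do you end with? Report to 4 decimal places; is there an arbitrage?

Around JPY → GBP → ZAR → JPY: 1 × 0.0056551 × 26.502 ÷ 0.14987 = 1.000010
Product ≈ 1 (deviation 0.001%, within rounding noise).

1.0000 (no arbitrage)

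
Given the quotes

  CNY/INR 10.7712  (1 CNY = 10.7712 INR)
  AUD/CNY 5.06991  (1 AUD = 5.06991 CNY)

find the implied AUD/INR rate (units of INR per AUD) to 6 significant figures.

1 AUD × 5.06991 = 5.06991 CNY
5.06991 CNY × 10.7712 = 54.609 INR

AUD/INR = 54.6090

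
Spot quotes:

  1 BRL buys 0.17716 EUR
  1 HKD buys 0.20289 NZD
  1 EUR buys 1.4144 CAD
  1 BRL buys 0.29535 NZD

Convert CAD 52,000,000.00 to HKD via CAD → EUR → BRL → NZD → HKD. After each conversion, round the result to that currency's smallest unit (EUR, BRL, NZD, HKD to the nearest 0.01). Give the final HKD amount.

CAD 52,000,000.00 ÷ 1.4144 = EUR 36,764,705.88
EUR 36,764,705.88 ÷ 0.17716 = BRL 207,522,611.65
BRL 207,522,611.65 × 0.29535 = NZD 61,291,803.35
NZD 61,291,803.35 ÷ 0.20289 = HKD 302,093,761.89

HKD 302,093,761.89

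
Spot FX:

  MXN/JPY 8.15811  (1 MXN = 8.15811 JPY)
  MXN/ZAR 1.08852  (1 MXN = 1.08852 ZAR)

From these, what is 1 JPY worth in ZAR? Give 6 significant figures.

1 JPY ÷ 8.15811 = 0.122577 MXN
0.122577 MXN × 1.08852 = 0.133428 ZAR

JPY/ZAR = 0.133428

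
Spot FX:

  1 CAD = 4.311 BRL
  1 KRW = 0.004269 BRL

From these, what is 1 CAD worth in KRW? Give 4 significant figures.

1 CAD × 4.311 = 4.311 BRL
4.311 BRL ÷ 0.004269 = 1009.84 KRW

CAD/KRW = 1010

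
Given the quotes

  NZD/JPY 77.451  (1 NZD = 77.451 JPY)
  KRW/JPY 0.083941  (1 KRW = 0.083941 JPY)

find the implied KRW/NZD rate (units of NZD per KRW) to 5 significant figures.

1 KRW × 0.083941 = 0.083941 JPY
0.083941 JPY ÷ 77.451 = 0.00108379 NZD

KRW/NZD = 0.0010838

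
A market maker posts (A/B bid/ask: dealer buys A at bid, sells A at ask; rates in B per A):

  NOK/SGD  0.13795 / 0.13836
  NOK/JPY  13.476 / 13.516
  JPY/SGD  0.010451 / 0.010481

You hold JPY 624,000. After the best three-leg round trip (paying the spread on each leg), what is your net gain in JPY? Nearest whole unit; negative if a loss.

Best loop JPY → SGD → NOK → JPY:
JPY 624,000 × 0.010451 (sell JPY at bid) = SGD 6,521.42
SGD 6,521.42 ÷ 0.13836 (buy NOK at ask) = NOK 47,133.74
NOK 47,133.74 × 13.476 (sell NOK at bid) = JPY 635,174

Net profit: JPY 11,174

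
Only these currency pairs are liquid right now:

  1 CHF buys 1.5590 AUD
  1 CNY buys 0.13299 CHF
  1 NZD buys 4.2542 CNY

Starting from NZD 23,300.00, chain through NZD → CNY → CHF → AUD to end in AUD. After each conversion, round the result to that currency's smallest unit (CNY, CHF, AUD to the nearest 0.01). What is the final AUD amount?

AUD 20,551.28

NZD 23,300.00 × 4.2542 = CNY 99,122.86
CNY 99,122.86 × 0.13299 = CHF 13,182.35
CHF 13,182.35 × 1.5590 = AUD 20,551.28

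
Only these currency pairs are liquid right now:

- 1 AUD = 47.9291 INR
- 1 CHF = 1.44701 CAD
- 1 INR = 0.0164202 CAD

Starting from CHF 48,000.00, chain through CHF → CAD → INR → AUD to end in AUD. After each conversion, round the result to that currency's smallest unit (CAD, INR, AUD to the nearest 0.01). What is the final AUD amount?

AUD 88,254.13

CHF 48,000.00 × 1.44701 = CAD 69,456.48
CAD 69,456.48 ÷ 0.0164202 = INR 4,229,941.17
INR 4,229,941.17 ÷ 47.9291 = AUD 88,254.13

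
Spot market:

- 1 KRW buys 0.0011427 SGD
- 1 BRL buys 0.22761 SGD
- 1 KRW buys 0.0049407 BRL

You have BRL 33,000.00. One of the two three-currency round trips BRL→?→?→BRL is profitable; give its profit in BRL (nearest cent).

Profitable loop is BRL → KRW → SGD → BRL:
BRL 33,000.00 ÷ 0.0049407 = KRW 6,679,215
KRW 6,679,215 × 0.0011427 = SGD 7,632.34
SGD 7,632.34 ÷ 0.22761 = BRL 33,532.53
Profit = BRL 33,532.53 − BRL 33,000.00

Profit: BRL 532.53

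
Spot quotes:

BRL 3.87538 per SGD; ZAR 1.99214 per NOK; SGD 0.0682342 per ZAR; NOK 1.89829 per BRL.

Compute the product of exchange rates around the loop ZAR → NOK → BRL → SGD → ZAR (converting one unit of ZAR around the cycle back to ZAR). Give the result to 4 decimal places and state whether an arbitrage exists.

Around ZAR → NOK → BRL → SGD → ZAR: 1 ÷ 1.99214 ÷ 1.89829 ÷ 3.87538 ÷ 0.0682342 = 1.000003
Product ≈ 1 (deviation 0.000%, within rounding noise).

1.0000 (no arbitrage)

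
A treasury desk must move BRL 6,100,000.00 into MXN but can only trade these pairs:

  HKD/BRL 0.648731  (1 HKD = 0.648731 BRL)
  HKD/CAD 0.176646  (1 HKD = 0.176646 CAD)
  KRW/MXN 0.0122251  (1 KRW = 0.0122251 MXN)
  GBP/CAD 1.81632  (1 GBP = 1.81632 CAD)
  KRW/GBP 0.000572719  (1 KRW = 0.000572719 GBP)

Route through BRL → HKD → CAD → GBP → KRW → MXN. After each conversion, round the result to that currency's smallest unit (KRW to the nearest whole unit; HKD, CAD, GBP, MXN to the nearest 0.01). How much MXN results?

BRL 6,100,000.00 ÷ 0.648731 = HKD 9,402,972.88
HKD 9,402,972.88 × 0.176646 = CAD 1,660,997.55
CAD 1,660,997.55 ÷ 1.81632 = GBP 914,485.09
GBP 914,485.09 ÷ 0.000572719 = KRW 1,596,743,062
KRW 1,596,743,062 × 0.0122251 = MXN 19,520,343.61

MXN 19,520,343.61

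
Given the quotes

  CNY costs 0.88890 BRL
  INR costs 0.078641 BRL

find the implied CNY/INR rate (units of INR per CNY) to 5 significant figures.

CNY/INR = 11.303

1 CNY × 0.88890 = 0.8889 BRL
0.8889 BRL ÷ 0.078641 = 11.3033 INR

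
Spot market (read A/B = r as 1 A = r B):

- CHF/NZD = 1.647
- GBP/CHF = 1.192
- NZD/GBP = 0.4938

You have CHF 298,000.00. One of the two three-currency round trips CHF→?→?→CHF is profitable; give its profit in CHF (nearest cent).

Profit: CHF 9,393.96

Profitable loop is CHF → GBP → NZD → CHF:
CHF 298,000.00 ÷ 1.192 = GBP 250,000.00
GBP 250,000.00 ÷ 0.4938 = NZD 506,277.85
NZD 506,277.85 ÷ 1.647 = CHF 307,393.96
Profit = CHF 307,393.96 − CHF 298,000.00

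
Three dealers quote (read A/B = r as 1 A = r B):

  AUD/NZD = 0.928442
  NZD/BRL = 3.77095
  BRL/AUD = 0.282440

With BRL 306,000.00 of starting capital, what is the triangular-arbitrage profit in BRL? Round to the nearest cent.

Profitable loop is BRL → NZD → AUD → BRL:
BRL 306,000.00 ÷ 3.77095 = NZD 81,146.66
NZD 81,146.66 ÷ 0.928442 = AUD 87,400.89
AUD 87,400.89 ÷ 0.282440 = BRL 309,449.42
Profit = BRL 309,449.42 − BRL 306,000.00

Profit: BRL 3,449.42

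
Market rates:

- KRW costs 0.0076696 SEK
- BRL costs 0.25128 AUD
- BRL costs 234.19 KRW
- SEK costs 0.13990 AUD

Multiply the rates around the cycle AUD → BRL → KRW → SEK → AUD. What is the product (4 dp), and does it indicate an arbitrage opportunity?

Around AUD → BRL → KRW → SEK → AUD: 1 ÷ 0.25128 × 234.19 × 0.0076696 × 0.13990 = 1.000002
Product ≈ 1 (deviation 0.000%, within rounding noise).

1.0000 (no arbitrage)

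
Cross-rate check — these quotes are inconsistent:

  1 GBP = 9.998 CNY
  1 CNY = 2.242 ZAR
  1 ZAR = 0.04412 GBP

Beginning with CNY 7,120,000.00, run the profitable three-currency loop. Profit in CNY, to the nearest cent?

Profitable loop is CNY → GBP → ZAR → CNY:
CNY 7,120,000.00 ÷ 9.998 = GBP 712,142.43
GBP 712,142.43 ÷ 0.04412 = ZAR 16,141,034.19
ZAR 16,141,034.19 ÷ 2.242 = CNY 7,199,390.81
Profit = CNY 7,199,390.81 − CNY 7,120,000.00

Profit: CNY 79,390.81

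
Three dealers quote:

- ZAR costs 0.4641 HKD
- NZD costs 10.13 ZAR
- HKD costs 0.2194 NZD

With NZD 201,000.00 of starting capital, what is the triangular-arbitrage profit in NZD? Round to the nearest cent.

Profitable loop is NZD → ZAR → HKD → NZD:
NZD 201,000.00 × 10.13 = ZAR 2,036,130.00
ZAR 2,036,130.00 × 0.4641 = HKD 944,967.93
HKD 944,967.93 × 0.2194 = NZD 207,325.96
Profit = NZD 207,325.96 − NZD 201,000.00

Profit: NZD 6,325.96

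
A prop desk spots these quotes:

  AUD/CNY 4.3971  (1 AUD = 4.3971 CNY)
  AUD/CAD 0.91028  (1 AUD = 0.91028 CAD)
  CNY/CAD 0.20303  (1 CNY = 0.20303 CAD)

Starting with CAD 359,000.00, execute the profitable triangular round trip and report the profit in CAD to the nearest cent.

Profit: CAD 7,052.09

Profitable loop is CAD → CNY → AUD → CAD:
CAD 359,000.00 ÷ 0.20303 = CNY 1,768,211.59
CNY 1,768,211.59 ÷ 4.3971 = AUD 402,131.31
AUD 402,131.31 × 0.91028 = CAD 366,052.09
Profit = CAD 366,052.09 − CAD 359,000.00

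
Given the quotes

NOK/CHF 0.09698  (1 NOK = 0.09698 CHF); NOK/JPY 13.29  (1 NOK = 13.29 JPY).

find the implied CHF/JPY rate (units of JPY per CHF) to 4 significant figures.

1 CHF ÷ 0.09698 = 10.3114 NOK
10.3114 NOK × 13.29 = 137.039 JPY

CHF/JPY = 137.0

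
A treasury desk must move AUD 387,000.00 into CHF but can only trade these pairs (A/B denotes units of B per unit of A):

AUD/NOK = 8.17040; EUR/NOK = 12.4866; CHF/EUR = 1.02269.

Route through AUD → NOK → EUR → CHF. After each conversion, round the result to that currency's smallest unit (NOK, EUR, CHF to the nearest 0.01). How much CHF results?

CHF 247,608.80

AUD 387,000.00 × 8.17040 = NOK 3,161,944.80
NOK 3,161,944.80 ÷ 12.4866 = EUR 253,227.04
EUR 253,227.04 ÷ 1.02269 = CHF 247,608.80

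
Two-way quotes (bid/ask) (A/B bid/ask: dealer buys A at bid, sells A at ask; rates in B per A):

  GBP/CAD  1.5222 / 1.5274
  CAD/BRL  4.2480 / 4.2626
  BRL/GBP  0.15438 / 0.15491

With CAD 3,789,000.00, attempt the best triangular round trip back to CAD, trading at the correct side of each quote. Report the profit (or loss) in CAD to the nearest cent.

Net result: CAD -6,561.57 (no profitable arbitrage after spreads)

Best loop CAD → BRL → GBP → CAD:
CAD 3,789,000.00 × 4.2480 (sell CAD at bid) = BRL 16,095,672.00
BRL 16,095,672.00 × 0.15438 (sell BRL at bid) = GBP 2,484,849.84
GBP 2,484,849.84 × 1.5222 (sell GBP at bid) = CAD 3,782,438.43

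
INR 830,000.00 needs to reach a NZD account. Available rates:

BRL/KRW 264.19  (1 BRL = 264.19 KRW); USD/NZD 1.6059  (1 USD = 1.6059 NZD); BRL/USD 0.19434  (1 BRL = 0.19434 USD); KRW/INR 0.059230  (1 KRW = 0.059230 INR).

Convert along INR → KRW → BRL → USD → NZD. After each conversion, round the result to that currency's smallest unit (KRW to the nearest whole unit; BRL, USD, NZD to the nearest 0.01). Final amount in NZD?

NZD 16,553.91

INR 830,000.00 ÷ 0.059230 = KRW 14,013,169
KRW 14,013,169 ÷ 264.19 = BRL 53,042.01
BRL 53,042.01 × 0.19434 = USD 10,308.18
USD 10,308.18 × 1.6059 = NZD 16,553.91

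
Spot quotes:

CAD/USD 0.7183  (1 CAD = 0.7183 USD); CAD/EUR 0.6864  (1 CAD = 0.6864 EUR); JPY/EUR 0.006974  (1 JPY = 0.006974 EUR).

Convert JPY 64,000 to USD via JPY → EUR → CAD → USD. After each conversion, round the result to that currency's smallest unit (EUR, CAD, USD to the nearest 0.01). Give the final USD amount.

JPY 64,000 × 0.006974 = EUR 446.34
EUR 446.34 ÷ 0.6864 = CAD 650.26
CAD 650.26 × 0.7183 = USD 467.08

USD 467.08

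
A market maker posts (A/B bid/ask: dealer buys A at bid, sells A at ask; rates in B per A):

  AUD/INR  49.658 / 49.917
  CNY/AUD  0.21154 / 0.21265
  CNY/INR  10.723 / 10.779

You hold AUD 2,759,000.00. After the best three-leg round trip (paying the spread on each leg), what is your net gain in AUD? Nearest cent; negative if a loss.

Net profit: AUD 28,110.21

Best loop AUD → CNY → INR → AUD:
AUD 2,759,000.00 ÷ 0.21265 (buy CNY at ask) = CNY 12,974,371.03
CNY 12,974,371.03 × 10.723 (sell CNY at bid) = INR 139,124,180.58
INR 139,124,180.58 ÷ 49.917 (buy AUD at ask) = AUD 2,787,110.21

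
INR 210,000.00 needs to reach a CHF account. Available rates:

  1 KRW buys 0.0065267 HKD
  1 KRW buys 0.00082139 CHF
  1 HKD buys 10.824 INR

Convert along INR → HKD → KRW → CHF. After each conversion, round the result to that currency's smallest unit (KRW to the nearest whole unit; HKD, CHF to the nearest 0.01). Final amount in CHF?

INR 210,000.00 ÷ 10.824 = HKD 19,401.33
HKD 19,401.33 ÷ 0.0065267 = KRW 2,972,609
KRW 2,972,609 × 0.00082139 = CHF 2,441.67

CHF 2,441.67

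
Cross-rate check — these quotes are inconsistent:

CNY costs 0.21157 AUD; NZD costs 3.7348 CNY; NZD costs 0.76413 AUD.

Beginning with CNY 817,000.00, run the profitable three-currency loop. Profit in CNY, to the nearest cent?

Profitable loop is CNY → AUD → NZD → CNY:
CNY 817,000.00 × 0.21157 = AUD 172,852.69
AUD 172,852.69 ÷ 0.76413 = NZD 226,208.49
NZD 226,208.49 × 3.7348 = CNY 844,843.45
Profit = CNY 844,843.45 − CNY 817,000.00

Profit: CNY 27,843.45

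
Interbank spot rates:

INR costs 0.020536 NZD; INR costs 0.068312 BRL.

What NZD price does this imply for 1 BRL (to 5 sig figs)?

1 BRL ÷ 0.068312 = 14.6387 INR
14.6387 INR × 0.020536 = 0.300621 NZD

BRL/NZD = 0.30062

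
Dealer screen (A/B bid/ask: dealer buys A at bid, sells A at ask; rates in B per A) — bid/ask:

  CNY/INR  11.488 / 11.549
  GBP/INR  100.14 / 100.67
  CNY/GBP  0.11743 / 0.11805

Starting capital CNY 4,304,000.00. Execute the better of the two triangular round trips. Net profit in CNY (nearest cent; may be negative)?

Net profit: CNY 78,425.37

Best loop CNY → GBP → INR → CNY:
CNY 4,304,000.00 × 0.11743 (sell CNY at bid) = GBP 505,418.72
GBP 505,418.72 × 100.14 (sell GBP at bid) = INR 50,612,630.62
INR 50,612,630.62 ÷ 11.549 (buy CNY at ask) = CNY 4,382,425.37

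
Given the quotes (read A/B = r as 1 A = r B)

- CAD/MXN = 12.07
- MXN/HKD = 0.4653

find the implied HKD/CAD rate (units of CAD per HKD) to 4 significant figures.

HKD/CAD = 0.1781

1 HKD ÷ 0.4653 = 2.14915 MXN
2.14915 MXN ÷ 12.07 = 0.178057 CAD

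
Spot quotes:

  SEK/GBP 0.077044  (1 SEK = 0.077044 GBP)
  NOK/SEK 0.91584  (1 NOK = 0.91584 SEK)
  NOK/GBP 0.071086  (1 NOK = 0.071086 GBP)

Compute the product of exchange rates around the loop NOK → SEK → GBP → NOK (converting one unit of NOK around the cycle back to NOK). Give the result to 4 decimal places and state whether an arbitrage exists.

0.9926 (arbitrage exists)

Around NOK → SEK → GBP → NOK: 1 × 0.91584 × 0.077044 ÷ 0.071086 = 0.992600
Product < 1; profitable direction is NOK → GBP → SEK → NOK.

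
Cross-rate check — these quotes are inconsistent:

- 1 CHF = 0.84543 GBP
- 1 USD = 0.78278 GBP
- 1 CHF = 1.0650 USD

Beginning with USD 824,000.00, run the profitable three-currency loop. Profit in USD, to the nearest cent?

Profitable loop is USD → CHF → GBP → USD:
USD 824,000.00 ÷ 1.0650 = CHF 773,708.92
CHF 773,708.92 × 0.84543 = GBP 654,116.73
GBP 654,116.73 ÷ 0.78278 = USD 835,632.91
Profit = USD 835,632.91 − USD 824,000.00

Profit: USD 11,632.91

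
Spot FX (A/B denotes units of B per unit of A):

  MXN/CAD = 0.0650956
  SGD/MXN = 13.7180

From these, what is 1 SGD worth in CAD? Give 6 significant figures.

SGD/CAD = 0.892981

1 SGD × 13.7180 = 13.718 MXN
13.718 MXN × 0.0650956 = 0.892981 CAD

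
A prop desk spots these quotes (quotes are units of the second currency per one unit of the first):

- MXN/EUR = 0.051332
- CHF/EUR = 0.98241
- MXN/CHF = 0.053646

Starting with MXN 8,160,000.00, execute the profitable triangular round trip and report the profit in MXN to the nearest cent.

Profit: MXN 217,840.60

Profitable loop is MXN → CHF → EUR → MXN:
MXN 8,160,000.00 × 0.053646 = CHF 437,751.36
CHF 437,751.36 × 0.98241 = EUR 430,051.31
EUR 430,051.31 ÷ 0.051332 = MXN 8,377,840.60
Profit = MXN 8,377,840.60 − MXN 8,160,000.00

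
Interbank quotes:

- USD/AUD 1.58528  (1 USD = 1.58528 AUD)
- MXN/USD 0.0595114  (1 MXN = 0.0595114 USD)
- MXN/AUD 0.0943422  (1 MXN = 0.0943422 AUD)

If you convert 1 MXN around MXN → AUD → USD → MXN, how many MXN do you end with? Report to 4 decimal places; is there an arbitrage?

1.0000 (no arbitrage)

Around MXN → AUD → USD → MXN: 1 × 0.0943422 ÷ 1.58528 ÷ 0.0595114 = 1.000000
Product ≈ 1 (deviation 0.000%, within rounding noise).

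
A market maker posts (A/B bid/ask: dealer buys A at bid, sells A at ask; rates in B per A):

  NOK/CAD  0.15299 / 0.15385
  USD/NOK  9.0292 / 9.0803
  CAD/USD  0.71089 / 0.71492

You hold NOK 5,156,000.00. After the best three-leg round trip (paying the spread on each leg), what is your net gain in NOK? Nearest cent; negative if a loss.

Net profit: NOK 6,472.65

Best loop NOK → USD → CAD → NOK:
NOK 5,156,000.00 ÷ 9.0803 (buy USD at ask) = USD 567,822.65
USD 567,822.65 ÷ 0.71492 (buy CAD at ask) = CAD 794,246.42
CAD 794,246.42 ÷ 0.15385 (buy NOK at ask) = NOK 5,162,472.65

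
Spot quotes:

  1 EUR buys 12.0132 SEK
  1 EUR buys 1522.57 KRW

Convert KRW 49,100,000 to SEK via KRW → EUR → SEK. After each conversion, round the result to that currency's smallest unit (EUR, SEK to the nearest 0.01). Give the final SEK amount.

SEK 387,403.00

KRW 49,100,000 ÷ 1522.57 = EUR 32,248.11
EUR 32,248.11 × 12.0132 = SEK 387,403.00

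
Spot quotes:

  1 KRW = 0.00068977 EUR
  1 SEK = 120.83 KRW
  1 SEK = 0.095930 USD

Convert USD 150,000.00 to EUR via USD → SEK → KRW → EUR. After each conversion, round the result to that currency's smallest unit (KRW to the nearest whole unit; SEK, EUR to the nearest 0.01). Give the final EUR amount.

USD 150,000.00 ÷ 0.095930 = SEK 1,563,640.15
SEK 1,563,640.15 × 120.83 = KRW 188,934,639
KRW 188,934,639 × 0.00068977 = EUR 130,321.45

EUR 130,321.45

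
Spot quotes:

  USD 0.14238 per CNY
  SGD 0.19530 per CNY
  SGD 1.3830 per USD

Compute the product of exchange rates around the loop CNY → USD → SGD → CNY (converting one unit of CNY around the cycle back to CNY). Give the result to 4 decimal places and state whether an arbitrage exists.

1.0083 (arbitrage exists)

Around CNY → USD → SGD → CNY: 1 × 0.14238 × 1.3830 ÷ 0.19530 = 1.008252
Product > 1; profitable direction is CNY → USD → SGD → CNY.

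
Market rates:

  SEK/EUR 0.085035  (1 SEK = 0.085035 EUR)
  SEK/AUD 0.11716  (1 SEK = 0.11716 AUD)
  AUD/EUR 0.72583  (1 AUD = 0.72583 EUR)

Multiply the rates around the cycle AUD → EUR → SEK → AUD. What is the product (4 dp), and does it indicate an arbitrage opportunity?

Around AUD → EUR → SEK → AUD: 1 × 0.72583 ÷ 0.085035 × 0.11716 = 1.000038
Product ≈ 1 (deviation 0.004%, within rounding noise).

1.0000 (no arbitrage)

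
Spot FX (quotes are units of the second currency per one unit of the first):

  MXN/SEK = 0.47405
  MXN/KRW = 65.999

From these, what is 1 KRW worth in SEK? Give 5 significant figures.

1 KRW ÷ 65.999 = 0.0151517 MXN
0.0151517 MXN × 0.47405 = 0.00718268 SEK

KRW/SEK = 0.0071827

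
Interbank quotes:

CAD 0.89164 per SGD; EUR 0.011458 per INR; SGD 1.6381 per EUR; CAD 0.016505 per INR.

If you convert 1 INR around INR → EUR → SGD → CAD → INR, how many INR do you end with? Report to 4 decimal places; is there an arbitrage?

Around INR → EUR → SGD → CAD → INR: 1 × 0.011458 × 1.6381 × 0.89164 ÷ 0.016505 = 1.013966
Product > 1; profitable direction is INR → EUR → SGD → CAD → INR.

1.0140 (arbitrage exists)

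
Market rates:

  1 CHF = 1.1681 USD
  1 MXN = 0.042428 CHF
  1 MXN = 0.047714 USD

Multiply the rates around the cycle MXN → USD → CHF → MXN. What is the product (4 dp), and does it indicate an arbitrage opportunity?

Around MXN → USD → CHF → MXN: 1 × 0.047714 ÷ 1.1681 ÷ 0.042428 = 0.962749
Product < 1; profitable direction is MXN → CHF → USD → MXN.

0.9627 (arbitrage exists)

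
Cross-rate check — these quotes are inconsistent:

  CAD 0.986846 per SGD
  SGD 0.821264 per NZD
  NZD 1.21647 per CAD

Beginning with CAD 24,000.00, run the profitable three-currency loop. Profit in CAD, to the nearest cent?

Profitable loop is CAD → SGD → NZD → CAD:
CAD 24,000.00 ÷ 0.986846 = SGD 24,319.90
SGD 24,319.90 ÷ 0.821264 = NZD 29,612.77
NZD 29,612.77 ÷ 1.21647 = CAD 24,343.20
Profit = CAD 24,343.20 − CAD 24,000.00

Profit: CAD 343.20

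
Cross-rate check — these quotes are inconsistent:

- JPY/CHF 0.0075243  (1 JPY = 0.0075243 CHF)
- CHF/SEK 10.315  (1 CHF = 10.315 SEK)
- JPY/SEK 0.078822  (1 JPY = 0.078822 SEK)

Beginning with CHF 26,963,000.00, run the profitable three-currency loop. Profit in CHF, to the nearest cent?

Profit: CHF 419,955.89

Profitable loop is CHF → JPY → SEK → CHF:
CHF 26,963,000.00 ÷ 0.0075243 = JPY 3,583,456,268
JPY 3,583,456,268 × 0.078822 = SEK 282,455,189.98
SEK 282,455,189.98 ÷ 10.315 = CHF 27,382,955.89
Profit = CHF 27,382,955.89 − CHF 26,963,000.00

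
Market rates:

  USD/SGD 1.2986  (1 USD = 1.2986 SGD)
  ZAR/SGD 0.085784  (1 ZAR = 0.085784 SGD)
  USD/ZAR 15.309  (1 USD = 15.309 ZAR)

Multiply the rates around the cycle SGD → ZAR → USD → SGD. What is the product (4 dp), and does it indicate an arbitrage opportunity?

Around SGD → ZAR → USD → SGD: 1 ÷ 0.085784 ÷ 15.309 × 1.2986 = 0.988831
Product < 1; profitable direction is SGD → USD → ZAR → SGD.

0.9888 (arbitrage exists)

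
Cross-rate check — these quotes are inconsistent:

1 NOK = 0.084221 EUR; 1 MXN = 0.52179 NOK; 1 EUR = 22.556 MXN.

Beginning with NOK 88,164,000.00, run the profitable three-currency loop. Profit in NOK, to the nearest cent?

Profitable loop is NOK → MXN → EUR → NOK:
NOK 88,164,000.00 ÷ 0.52179 = MXN 168,964,525.96
MXN 168,964,525.96 ÷ 22.556 = EUR 7,490,890.49
EUR 7,490,890.49 ÷ 0.084221 = NOK 88,943,262.29
Profit = NOK 88,943,262.29 − NOK 88,164,000.00

Profit: NOK 779,262.29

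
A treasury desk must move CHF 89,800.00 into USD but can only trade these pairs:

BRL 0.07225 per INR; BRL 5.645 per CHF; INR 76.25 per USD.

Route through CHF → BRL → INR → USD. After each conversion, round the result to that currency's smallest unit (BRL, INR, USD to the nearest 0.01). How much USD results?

USD 92,015.84

CHF 89,800.00 × 5.645 = BRL 506,921.00
BRL 506,921.00 ÷ 0.07225 = INR 7,016,207.61
INR 7,016,207.61 ÷ 76.25 = USD 92,015.84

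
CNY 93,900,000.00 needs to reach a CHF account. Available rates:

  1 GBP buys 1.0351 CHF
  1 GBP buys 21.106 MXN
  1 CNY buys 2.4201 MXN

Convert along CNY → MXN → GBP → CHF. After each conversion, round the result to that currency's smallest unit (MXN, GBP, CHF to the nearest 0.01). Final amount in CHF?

CHF 11,144,876.97

CNY 93,900,000.00 × 2.4201 = MXN 227,247,390.00
MXN 227,247,390.00 ÷ 21.106 = GBP 10,766,956.79
GBP 10,766,956.79 × 1.0351 = CHF 11,144,876.97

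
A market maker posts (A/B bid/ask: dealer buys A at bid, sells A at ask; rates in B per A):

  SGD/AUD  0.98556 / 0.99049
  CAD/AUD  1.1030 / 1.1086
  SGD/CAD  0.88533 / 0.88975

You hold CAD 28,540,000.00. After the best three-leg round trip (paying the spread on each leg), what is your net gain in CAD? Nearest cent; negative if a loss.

Best loop CAD → SGD → AUD → CAD:
CAD 28,540,000.00 ÷ 0.88975 (buy SGD at ask) = SGD 32,076,425.96
SGD 32,076,425.96 × 0.98556 (sell SGD at bid) = AUD 31,613,242.37
AUD 31,613,242.37 ÷ 1.1086 (buy CAD at ask) = CAD 28,516,365.12

Net result: CAD -23,634.88 (no profitable arbitrage after spreads)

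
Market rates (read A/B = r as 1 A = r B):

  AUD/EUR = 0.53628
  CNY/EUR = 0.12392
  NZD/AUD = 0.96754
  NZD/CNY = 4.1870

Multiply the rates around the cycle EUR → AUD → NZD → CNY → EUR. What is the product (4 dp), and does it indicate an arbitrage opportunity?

Around EUR → AUD → NZD → CNY → EUR: 1 ÷ 0.53628 ÷ 0.96754 × 4.1870 × 0.12392 = 0.999963
Product ≈ 1 (deviation 0.004%, within rounding noise).

1.0000 (no arbitrage)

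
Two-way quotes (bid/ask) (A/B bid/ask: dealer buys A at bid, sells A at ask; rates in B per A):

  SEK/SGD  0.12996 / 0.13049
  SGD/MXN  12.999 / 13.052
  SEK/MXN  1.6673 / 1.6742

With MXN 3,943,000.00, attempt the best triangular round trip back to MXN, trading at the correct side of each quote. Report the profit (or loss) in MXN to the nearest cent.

Best loop MXN → SEK → SGD → MXN:
MXN 3,943,000.00 ÷ 1.6742 (buy SEK at ask) = SEK 2,355,154.70
SEK 2,355,154.70 × 0.12996 (sell SEK at bid) = SGD 306,075.90
SGD 306,075.90 × 12.999 (sell SGD at bid) = MXN 3,978,680.69

Net profit: MXN 35,680.69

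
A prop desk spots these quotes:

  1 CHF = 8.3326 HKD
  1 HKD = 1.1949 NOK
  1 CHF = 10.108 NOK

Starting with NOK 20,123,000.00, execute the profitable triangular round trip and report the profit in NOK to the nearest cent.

Profitable loop is NOK → HKD → CHF → NOK:
NOK 20,123,000.00 ÷ 1.1949 = HKD 16,840,739.81
HKD 16,840,739.81 ÷ 8.3326 = CHF 2,021,066.63
CHF 2,021,066.63 × 10.108 = NOK 20,428,941.51
Profit = NOK 20,428,941.51 − NOK 20,123,000.00

Profit: NOK 305,941.51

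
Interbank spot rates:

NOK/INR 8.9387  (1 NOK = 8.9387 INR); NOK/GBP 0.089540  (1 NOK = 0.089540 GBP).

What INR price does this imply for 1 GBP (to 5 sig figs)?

GBP/INR = 99.829

1 GBP ÷ 0.089540 = 11.1682 NOK
11.1682 NOK × 8.9387 = 99.8291 INR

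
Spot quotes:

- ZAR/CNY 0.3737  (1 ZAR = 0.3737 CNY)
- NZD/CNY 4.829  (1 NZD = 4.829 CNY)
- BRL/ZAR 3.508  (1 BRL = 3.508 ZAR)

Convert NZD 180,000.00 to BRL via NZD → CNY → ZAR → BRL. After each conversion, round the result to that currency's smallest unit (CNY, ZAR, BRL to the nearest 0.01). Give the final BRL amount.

NZD 180,000.00 × 4.829 = CNY 869,220.00
CNY 869,220.00 ÷ 0.3737 = ZAR 2,325,983.41
ZAR 2,325,983.41 ÷ 3.508 = BRL 663,051.14

BRL 663,051.14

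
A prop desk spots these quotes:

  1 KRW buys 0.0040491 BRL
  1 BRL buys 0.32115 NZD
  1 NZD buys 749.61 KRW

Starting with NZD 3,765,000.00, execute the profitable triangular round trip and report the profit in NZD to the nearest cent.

Profit: NZD 97,452.75

Profitable loop is NZD → BRL → KRW → NZD:
NZD 3,765,000.00 ÷ 0.32115 = BRL 11,723,493.69
BRL 11,723,493.69 ÷ 0.0040491 = KRW 2,895,333,208
KRW 2,895,333,208 ÷ 749.61 = NZD 3,862,452.75
Profit = NZD 3,862,452.75 − NZD 3,765,000.00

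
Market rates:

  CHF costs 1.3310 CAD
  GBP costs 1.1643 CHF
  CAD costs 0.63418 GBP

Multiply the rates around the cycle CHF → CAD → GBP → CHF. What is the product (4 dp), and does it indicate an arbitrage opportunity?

0.9828 (arbitrage exists)

Around CHF → CAD → GBP → CHF: 1 × 1.3310 × 0.63418 × 1.1643 = 0.982778
Product < 1; profitable direction is CHF → GBP → CAD → CHF.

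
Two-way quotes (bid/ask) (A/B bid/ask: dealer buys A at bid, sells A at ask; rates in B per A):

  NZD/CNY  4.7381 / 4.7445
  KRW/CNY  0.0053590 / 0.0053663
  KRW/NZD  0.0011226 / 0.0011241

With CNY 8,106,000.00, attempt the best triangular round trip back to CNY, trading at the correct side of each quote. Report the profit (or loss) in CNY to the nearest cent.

Net profit: CNY 39,072.56

Best loop CNY → NZD → KRW → CNY:
CNY 8,106,000.00 ÷ 4.7445 (buy NZD at ask) = NZD 1,708,504.58
NZD 1,708,504.58 ÷ 0.0011241 (buy KRW at ask) = KRW 1,519,886,651
KRW 1,519,886,651 × 0.0053590 (sell KRW at bid) = CNY 8,145,072.56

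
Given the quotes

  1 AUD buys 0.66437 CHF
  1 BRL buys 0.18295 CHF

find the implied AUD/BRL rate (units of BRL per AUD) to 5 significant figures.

AUD/BRL = 3.6314

1 AUD × 0.66437 = 0.66437 CHF
0.66437 CHF ÷ 0.18295 = 3.63143 BRL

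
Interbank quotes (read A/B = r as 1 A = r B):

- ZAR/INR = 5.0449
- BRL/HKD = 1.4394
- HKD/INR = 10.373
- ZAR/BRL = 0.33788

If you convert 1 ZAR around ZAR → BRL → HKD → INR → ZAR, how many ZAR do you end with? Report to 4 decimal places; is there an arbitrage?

Around ZAR → BRL → HKD → INR → ZAR: 1 × 0.33788 × 1.4394 × 10.373 ÷ 5.0449 = 0.999990
Product ≈ 1 (deviation 0.001%, within rounding noise).

1.0000 (no arbitrage)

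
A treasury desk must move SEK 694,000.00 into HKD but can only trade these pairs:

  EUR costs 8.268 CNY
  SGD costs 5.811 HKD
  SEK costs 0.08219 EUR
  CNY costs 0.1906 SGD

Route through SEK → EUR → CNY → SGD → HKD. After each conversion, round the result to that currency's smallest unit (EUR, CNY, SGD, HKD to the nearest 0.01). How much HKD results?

SEK 694,000.00 × 0.08219 = EUR 57,039.86
EUR 57,039.86 × 8.268 = CNY 471,605.56
CNY 471,605.56 × 0.1906 = SGD 89,888.02
SGD 89,888.02 × 5.811 = HKD 522,339.28

HKD 522,339.28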